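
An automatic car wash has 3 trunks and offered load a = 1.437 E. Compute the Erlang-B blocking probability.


B(c,a) = (a^c/c!) / Σ_{k=0}^{c} a^k/k!
a^3/3! = 0.494560
Σ terms (k=0..3): 1.00000 + 1.43700 + 1.03248 + 0.49456 = 3.964045
B = 0.494560/3.964045 = 0.124761

Final: 0.124761


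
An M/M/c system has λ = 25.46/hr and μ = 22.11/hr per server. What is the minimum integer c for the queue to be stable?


Stability requires cμ > λ ⇔ c > λ/μ.
λ/μ = 25.46/22.11 = 1.1515
Minimum integer c = ⌊1.1515⌋ + 1 = 2
Check: 2·22.11 = 44.22 > 25.46, while 1·22.11 = 22.11 ≤ 25.46

Final: 2 servers


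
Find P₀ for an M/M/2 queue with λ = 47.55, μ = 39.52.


a = λ/μ = 47.55/39.52 = 1.2032; ρ = a/c = 0.6016
Σ_{k=0}^{1} a^k/k! (terms k=0..1) = 1.00000 + 1.20319 = 2.20319
Tail: a^2/(2!(1−ρ)) = 1.44766/(2·0.3984) = 1.81682
P₀ = 1/(2.20319 + 1.81682) = 1/4.02001 = 0.248756

Final: 0.248756


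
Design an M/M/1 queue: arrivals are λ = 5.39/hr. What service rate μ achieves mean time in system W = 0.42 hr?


W = 1/(μ−λ) ⇒ μ − λ = 1/W = 1/0.42 = 2.3810
μ = λ + 1/W = 5.39 + 2.3810 = 7.7710 per hr

Final: 7.7710 /hr


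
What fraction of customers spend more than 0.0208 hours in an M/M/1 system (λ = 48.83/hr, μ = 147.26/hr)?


W ~ Exponential(μ−λ) for M/M/1.
μ − λ = 147.26 − 48.83 = 98.4300
P(W > t) = e^{−(μ−λ)t} = e^{−2.0473} = 0.129077

Final: 0.129077


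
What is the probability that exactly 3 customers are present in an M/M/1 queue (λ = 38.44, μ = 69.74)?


ρ = 38.44/69.74 = 0.5512
P_n = (1−ρ)·ρ^n = (1 − 0.5512)·0.5512^3 = 0.4488·0.167457 = 0.075157

Final: 0.075157


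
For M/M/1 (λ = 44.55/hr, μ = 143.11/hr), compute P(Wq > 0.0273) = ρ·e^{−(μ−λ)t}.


ρ = 44.55/143.11 = 0.3113
P(Wq > t) = ρ·e^{−(μ−λ)t} = 0.3113·e^{−2.6907}
= 0.3113·0.067834 = 0.021117

Final: 0.021117


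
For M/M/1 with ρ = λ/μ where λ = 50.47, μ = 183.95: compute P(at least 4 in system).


ρ = 50.47/183.95 = 0.2744
P(N ≥ n) = ρ^n = 0.2744^4 = 0.005667

Final: 0.005667


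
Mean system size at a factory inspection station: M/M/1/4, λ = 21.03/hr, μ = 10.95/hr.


ρ = 21.03/10.95 = 1.9205
L = ρ[1 − (K+1)ρ^K + Kρ^(K+1)] / [(1−ρ)(1−ρ^(K+1))]
Numerator: 1.9205·(1 − 5·13.605065 + 4·26.129179) = 72.004018
Denominator: (-0.9205)·(-25.129179) = 23.132614
L = 72.004018/23.132614 = 3.1127

Final: 3.1127


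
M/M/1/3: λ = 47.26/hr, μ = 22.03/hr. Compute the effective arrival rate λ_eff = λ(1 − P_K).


ρ = 2.1453; P_K = (1−ρ)ρ^3/(1−ρ^4) = 0.560311
λ_eff = λ(1 − P_K) = 47.26·(1 − 0.560311) = 47.26·0.439689 = 20.7797 /hr

Final: 20.7797 /hr


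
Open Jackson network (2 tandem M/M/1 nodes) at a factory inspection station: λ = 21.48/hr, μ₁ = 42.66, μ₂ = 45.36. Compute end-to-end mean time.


Each node sees arrival rate λ = 21.48/hr (tandem ⇒ throughput preserved).
W₁ = 1/(μ₁−λ) = 1/(42.66−21.48) = 0.04721 hr
W₂ = 1/(μ₂−λ) = 1/(45.36−21.48) = 0.04188 hr
W_total = W₁ + W₂ = 0.04721 + 0.04188 = 0.08909 hr

Final: 0.08909 hr


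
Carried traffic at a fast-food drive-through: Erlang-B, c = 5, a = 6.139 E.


B(5,6.139) = 0.369996 (Erlang-B)
Carried load = a(1 − B) = 6.139·(1 − 0.369996) = 6.139·0.630004 = 3.8676 E

Final: 3.8676 Erlangs


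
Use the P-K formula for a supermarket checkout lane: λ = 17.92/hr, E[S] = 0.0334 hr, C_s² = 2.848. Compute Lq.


ρ = λ·E[S] = 17.92·0.0334 = 0.5985
Lq = ρ²(1+C_s²)/(2(1−ρ)) = 0.3582·(1+2.848)/(2·0.4015)
= 0.3582·3.8480/0.8029 = 1.71680

Final: 1.71680


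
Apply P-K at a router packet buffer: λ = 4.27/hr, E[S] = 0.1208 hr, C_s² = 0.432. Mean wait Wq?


ρ = λ·E[S] = 4.27·0.1208 = 0.5158
E[S²] = E[S]²(1+C_s²) = 0.1208²·(1+0.432) = 0.020897
Wq = λ·E[S²]/(2(1−ρ)) = 4.27·0.020897/(2·0.4842) = 0.09214 hr

Final: 0.09214 hr


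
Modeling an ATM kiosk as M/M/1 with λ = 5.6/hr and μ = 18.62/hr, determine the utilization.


ρ = λ/μ = 5.6/18.62 = 0.3008

Final: 0.3008


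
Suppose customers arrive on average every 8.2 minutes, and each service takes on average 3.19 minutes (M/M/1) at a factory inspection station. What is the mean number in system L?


λ = 60/8.2 = 7.3171 /hr
μ = 60/3.19 = 18.8088 /hr
ρ = λ/μ = 7.3171/18.8088 = 0.3890
L = ρ/(1−ρ) = 0.3890/0.6110 = 0.6367

Final: 0.6367


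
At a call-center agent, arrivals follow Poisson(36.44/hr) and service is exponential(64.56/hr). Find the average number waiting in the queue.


ρ = 36.44/64.56 = 0.5644
Lq = ρ²/(1−ρ) = 0.3186/0.4356 = 0.7314

Final: 0.7314


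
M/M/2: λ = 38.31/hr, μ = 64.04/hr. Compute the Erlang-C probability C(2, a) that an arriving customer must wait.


a = λ/μ = 0.5982; ρ = a/2 = 0.2991
P₀ = 0.539516 (from M/M/c formula)
C(c,a) = [a^c/(c!(1−ρ))]·P₀ = [0.35787/(2·0.7009)]·0.539516
= 0.25529·0.539516 = 0.137735

Final: 0.137735


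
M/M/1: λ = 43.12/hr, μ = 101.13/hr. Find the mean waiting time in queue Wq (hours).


ρ = 43.12/101.13 = 0.4264
Wq = ρ/(μ−λ) = 0.4264/(101.13 − 43.12) = 0.4264/58.01 = 0.007350 hr

Final: 0.007350 hr


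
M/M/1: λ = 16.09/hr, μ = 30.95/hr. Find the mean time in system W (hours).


W = 1/(μ−λ) = 1/(30.95 − 16.09) = 1/14.86 = 0.06729 hr

Final: 0.06729 hr


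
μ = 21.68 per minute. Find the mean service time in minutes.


Mean service time = 1/μ = 1/21.68 minute = 0.04613 minute
In minutes: 0.04613 × 1 = 0.04613 min

Final: 0.04613 min


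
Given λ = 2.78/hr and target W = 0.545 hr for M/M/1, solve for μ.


W = 1/(μ−λ) ⇒ μ − λ = 1/W = 1/0.545 = 1.8349
μ = λ + 1/W = 2.78 + 1.8349 = 4.6149 per hr

Final: 4.6149 /hr


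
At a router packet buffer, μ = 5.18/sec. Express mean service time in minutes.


Mean service time = 1/μ = 1/5.18 second = 0.19305 second
In minutes: 0.19305 × 0.0166667 = 0.003218 min

Final: 0.003218 min


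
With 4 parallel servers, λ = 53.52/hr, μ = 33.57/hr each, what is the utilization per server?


ρ = λ/(cμ) = 53.52/(4·33.57) = 53.52/134.28 = 0.3986

Final: 0.3986


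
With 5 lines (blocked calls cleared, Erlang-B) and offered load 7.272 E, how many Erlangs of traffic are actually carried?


B(5,7.272) = 0.440411 (Erlang-B)
Carried load = a(1 − B) = 7.272·(1 − 0.440411) = 7.272·0.559589 = 4.0693 E

Final: 4.0693 Erlangs


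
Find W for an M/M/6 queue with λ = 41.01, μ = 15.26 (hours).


a = 2.6874; ρ = 0.4479; P₀ = 0.067465
Lq = P₀·a^c·ρ/(c!(1−ρ)²) = 0.05187
Wq = Lq/λ = 0.05187/41.01 = 0.001265 hr
W = Wq + 1/μ = 0.001265 + 0.06553 = 0.06680 hr

Final: 0.06680 hr


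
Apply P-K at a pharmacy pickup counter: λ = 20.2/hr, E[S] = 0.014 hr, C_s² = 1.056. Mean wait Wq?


ρ = λ·E[S] = 20.2·0.014 = 0.2828
E[S²] = E[S]²(1+C_s²) = 0.014²·(1+1.056) = 0.0004030
Wq = λ·E[S²]/(2(1−ρ)) = 20.2·0.0004030/(2·0.7172) = 0.005675 hr

Final: 0.005675 hr


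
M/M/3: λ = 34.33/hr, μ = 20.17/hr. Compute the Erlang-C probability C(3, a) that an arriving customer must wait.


a = λ/μ = 1.7020; ρ = a/3 = 0.5673
P₀ = 0.165293 (from M/M/c formula)
C(c,a) = [a^c/(c!(1−ρ))]·P₀ = [4.93064/(6·0.4327)]·0.165293
= 1.89937·0.165293 = 0.313953

Final: 0.313953


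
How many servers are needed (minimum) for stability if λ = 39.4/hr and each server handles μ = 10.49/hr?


Stability requires cμ > λ ⇔ c > λ/μ.
λ/μ = 39.4/10.49 = 3.7560
Minimum integer c = ⌊3.7560⌋ + 1 = 4
Check: 4·10.49 = 41.96 > 39.4, while 3·10.49 = 31.47 ≤ 39.4

Final: 4 servers


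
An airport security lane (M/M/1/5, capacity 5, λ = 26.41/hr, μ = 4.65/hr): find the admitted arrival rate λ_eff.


ρ = 5.6796; P_K = (1−ρ)ρ^5/(1−ρ^6) = 0.823955
λ_eff = λ(1 − P_K) = 26.41·(1 − 0.823955) = 26.41·0.176045 = 4.6494 /hr

Final: 4.6494 /hr


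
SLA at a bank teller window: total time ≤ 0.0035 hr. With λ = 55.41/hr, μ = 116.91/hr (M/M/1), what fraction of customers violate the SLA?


W ~ Exponential(μ−λ) for M/M/1.
μ − λ = 116.91 − 55.41 = 61.5000
P(W > t) = e^{−(μ−λ)t} = e^{−0.2152} = 0.806340

Final: 0.806340


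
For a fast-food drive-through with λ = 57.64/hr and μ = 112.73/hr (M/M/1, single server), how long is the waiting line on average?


ρ = 57.64/112.73 = 0.5113
Lq = ρ²/(1−ρ) = 0.2614/0.4887 = 0.5350

Final: 0.5350


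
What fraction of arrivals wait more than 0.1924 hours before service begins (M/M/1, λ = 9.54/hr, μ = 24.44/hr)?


ρ = 9.54/24.44 = 0.3903
P(Wq > t) = ρ·e^{−(μ−λ)t} = 0.3903·e^{−2.8668}
= 0.3903·0.056883 = 0.022204

Final: 0.022204


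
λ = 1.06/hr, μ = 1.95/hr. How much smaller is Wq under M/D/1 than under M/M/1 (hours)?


ρ = 1.06/1.95 = 0.5436
Wq(M/M/1) = ρ/(μ−λ) = 0.5436/0.8900 = 0.61077 hr
Wq(M/D/1) = ρ/(2(μ−λ)) = 0.30539 hr
Savings = 0.61077 − 0.30539 = 0.30539 hr

Final: 0.30539 hr


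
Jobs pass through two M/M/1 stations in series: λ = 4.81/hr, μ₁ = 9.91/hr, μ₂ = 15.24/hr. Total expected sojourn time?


Each node sees arrival rate λ = 4.81/hr (tandem ⇒ throughput preserved).
W₁ = 1/(μ₁−λ) = 1/(9.91−4.81) = 0.19608 hr
W₂ = 1/(μ₂−λ) = 1/(15.24−4.81) = 0.09588 hr
W_total = W₁ + W₂ = 0.19608 + 0.09588 = 0.29196 hr

Final: 0.29196 hr


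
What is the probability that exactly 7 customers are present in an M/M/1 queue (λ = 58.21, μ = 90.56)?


ρ = 58.21/90.56 = 0.6428
P_n = (1−ρ)·ρ^n = (1 − 0.6428)·0.6428^7 = 0.3572·0.045334 = 0.016194

Final: 0.016194


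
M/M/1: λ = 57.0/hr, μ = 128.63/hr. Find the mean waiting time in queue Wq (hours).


ρ = 57.0/128.63 = 0.4431
Wq = ρ/(μ−λ) = 0.4431/(128.63 − 57.0) = 0.4431/71.63 = 0.006186 hr

Final: 0.006186 hr


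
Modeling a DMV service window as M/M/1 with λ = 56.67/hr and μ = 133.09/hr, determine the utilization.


ρ = λ/μ = 56.67/133.09 = 0.4258

Final: 0.4258


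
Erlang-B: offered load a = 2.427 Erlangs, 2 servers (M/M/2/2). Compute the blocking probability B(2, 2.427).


B(c,a) = (a^c/c!) / Σ_{k=0}^{c} a^k/k!
a^2/2! = 2.945165
Σ terms (k=0..2): 1.00000 + 2.42700 + 2.94516 = 6.372165
B = 2.945165/6.372165 = 0.462192

Final: 0.462192


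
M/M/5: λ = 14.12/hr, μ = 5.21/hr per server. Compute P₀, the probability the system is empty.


a = λ/μ = 14.12/5.21 = 2.7102; ρ = a/c = 0.5420
Σ_{k=0}^{4} a^k/k! (terms k=0..4) = 1.00000 + 2.71017 + 3.67252 + 3.31772 + 2.24790 = 12.94831
Tail: a^5/(5!(1−ρ)) = 146.21262/(120·0.4580) = 2.66055
P₀ = 1/(12.94831 + 2.66055) = 1/15.60886 = 0.064066

Final: 0.064066


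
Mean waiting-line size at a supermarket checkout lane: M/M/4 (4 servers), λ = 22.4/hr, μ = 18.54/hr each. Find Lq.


a = λ/μ = 1.2082; ρ = a/4 = 0.3020
P₀ = 0.297688
Lq = P₀·a^c·ρ / (c!·(1−ρ)²) = 0.297688·2.13085·0.3020/(24·0.48713)
= 0.01639

Final: 0.01639


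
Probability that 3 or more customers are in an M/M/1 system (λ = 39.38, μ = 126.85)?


ρ = 39.38/126.85 = 0.3104
P(N ≥ n) = ρ^n = 0.3104^3 = 0.029920

Final: 0.029920


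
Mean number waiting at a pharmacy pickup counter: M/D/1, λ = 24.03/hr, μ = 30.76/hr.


ρ = 24.03/30.76 = 0.7812
M/D/1: Lq = ρ²/(2(1−ρ)) = 0.6103/(2·0.2188) = 1.39469

Final: 1.39469


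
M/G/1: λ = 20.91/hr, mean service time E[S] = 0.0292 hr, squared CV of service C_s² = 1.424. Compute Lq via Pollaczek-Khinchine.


ρ = λ·E[S] = 20.91·0.0292 = 0.6106
Lq = ρ²(1+C_s²)/(2(1−ρ)) = 0.3728·(1+1.424)/(2·0.3894)
= 0.3728·2.4240/0.7789 = 1.16024

Final: 1.16024


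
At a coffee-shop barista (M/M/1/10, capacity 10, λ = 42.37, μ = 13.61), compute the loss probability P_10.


ρ = λ/μ = 42.37/13.61 = 3.1132
P_K = (1−ρ)ρ^K/(1−ρ^(K+1)) = (-2.1132·85507.338338)/(1 − 266197.349402)
= -180690.011064/-266196.349402 = 0.678785

Final: 0.678785


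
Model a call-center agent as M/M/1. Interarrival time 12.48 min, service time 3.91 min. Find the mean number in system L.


λ = 60/12.48 = 4.8077 /hr
μ = 60/3.91 = 15.3453 /hr
ρ = λ/μ = 4.8077/15.3453 = 0.3133
L = ρ/(1−ρ) = 0.3133/0.6867 = 0.4562

Final: 0.4562


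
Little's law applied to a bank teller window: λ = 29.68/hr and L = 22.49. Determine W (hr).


W = L/λ = 22.49/29.68 = 0.7577 hr

Final: 0.7577 hr


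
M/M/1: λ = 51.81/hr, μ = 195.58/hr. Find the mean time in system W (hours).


W = 1/(μ−λ) = 1/(195.58 − 51.81) = 1/143.77 = 0.006956 hr

Final: 0.006956 hr


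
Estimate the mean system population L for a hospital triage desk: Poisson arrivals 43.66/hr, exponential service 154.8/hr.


ρ = λ/μ = 43.66/154.8 = 0.2820
L = ρ/(1−ρ) = 0.2820/(1 − 0.2820) = 0.2820/0.7180 = 0.3928

Final: 0.3928


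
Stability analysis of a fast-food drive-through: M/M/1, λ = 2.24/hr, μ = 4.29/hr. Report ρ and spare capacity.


Total capacity cμ = 1·4.29 = 4.29/hr
ρ = λ/(cμ) = 2.24/4.29 = 0.5221
Stable ⇔ ρ < 1: YES
Spare capacity = cμ − λ = 4.29 − 2.24 = 2.05/hr

Final: ρ = 0.5221; stable; margin = 2.05/hr


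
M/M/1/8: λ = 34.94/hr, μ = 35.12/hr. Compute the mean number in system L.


ρ = 34.94/35.12 = 0.9949
L = ρ[1 − (K+1)ρ^K + Kρ^(K+1)] / [(1−ρ)(1−ρ^(K+1))]
Numerator: 0.9949·(1 − 9·0.959726 + 8·0.954807) = 0.0009186
Denominator: (0.005125)·(0.045193) = 0.0002316
L = 0.0009186/0.0002316 = 3.9657

Final: 3.9657


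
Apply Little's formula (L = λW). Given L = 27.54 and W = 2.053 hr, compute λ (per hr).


λ = L/W = 27.54/2.053 = 13.4145 /hr

Final: 13.4145 /hr


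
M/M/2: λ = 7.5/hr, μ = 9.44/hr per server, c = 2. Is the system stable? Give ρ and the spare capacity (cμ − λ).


Total capacity cμ = 2·9.44 = 18.88/hr
ρ = λ/(cμ) = 7.5/18.88 = 0.3972
Stable ⇔ ρ < 1: YES
Spare capacity = cμ − λ = 18.88 − 7.5 = 11.38/hr

Final: ρ = 0.3972; stable; margin = 11.38/hr


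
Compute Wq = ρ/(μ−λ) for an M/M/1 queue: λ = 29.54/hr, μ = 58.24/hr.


ρ = 29.54/58.24 = 0.5072
Wq = ρ/(μ−λ) = 0.5072/(58.24 − 29.54) = 0.5072/28.70 = 0.01767 hr

Final: 0.01767 hr


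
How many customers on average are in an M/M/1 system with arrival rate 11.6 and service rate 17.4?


ρ = λ/μ = 11.6/17.4 = 0.6667
L = ρ/(1−ρ) = 0.6667/(1 − 0.6667) = 0.6667/0.3333 = 2.0000

Final: 2.0000


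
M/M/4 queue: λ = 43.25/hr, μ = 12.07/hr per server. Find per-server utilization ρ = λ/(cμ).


ρ = λ/(cμ) = 43.25/(4·12.07) = 43.25/48.28 = 0.8958

Final: 0.8958


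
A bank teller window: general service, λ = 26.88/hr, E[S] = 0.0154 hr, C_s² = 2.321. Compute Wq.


ρ = λ·E[S] = 26.88·0.0154 = 0.4140
E[S²] = E[S]²(1+C_s²) = 0.0154²·(1+2.321) = 0.0007876
Wq = λ·E[S²]/(2(1−ρ)) = 26.88·0.0007876/(2·0.5860) = 0.01806 hr

Final: 0.01806 hr


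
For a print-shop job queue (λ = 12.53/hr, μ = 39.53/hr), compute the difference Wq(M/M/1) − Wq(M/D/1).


ρ = 12.53/39.53 = 0.3170
Wq(M/M/1) = ρ/(μ−λ) = 0.3170/27.00 = 0.01174 hr
Wq(M/D/1) = ρ/(2(μ−λ)) = 0.005870 hr
Savings = 0.01174 − 0.005870 = 0.005870 hr

Final: 0.005870 hr


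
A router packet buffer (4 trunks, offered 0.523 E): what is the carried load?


B(4,0.523) = 0.001848 (Erlang-B)
Carried load = a(1 − B) = 0.523·(1 − 0.001848) = 0.523·0.998152 = 0.5220 E

Final: 0.5220 Erlangs


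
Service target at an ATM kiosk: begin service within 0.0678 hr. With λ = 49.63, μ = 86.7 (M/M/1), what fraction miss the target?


ρ = 49.63/86.7 = 0.5724
P(Wq > t) = ρ·e^{−(μ−λ)t} = 0.5724·e^{−2.5133}
= 0.5724·0.080997 = 0.046365

Final: 0.046365


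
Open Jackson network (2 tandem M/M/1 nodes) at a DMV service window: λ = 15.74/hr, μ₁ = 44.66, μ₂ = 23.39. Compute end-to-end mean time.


Each node sees arrival rate λ = 15.74/hr (tandem ⇒ throughput preserved).
W₁ = 1/(μ₁−λ) = 1/(44.66−15.74) = 0.03458 hr
W₂ = 1/(μ₂−λ) = 1/(23.39−15.74) = 0.13072 hr
W_total = W₁ + W₂ = 0.03458 + 0.13072 = 0.16530 hr

Final: 0.16530 hr


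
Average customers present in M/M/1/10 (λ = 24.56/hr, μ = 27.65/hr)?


ρ = 24.56/27.65 = 0.8882
L = ρ[1 − (K+1)ρ^K + Kρ^(K+1)] / [(1−ρ)(1−ρ^(K+1))]
Numerator: 0.8882·(1 − 11·0.305726 + 10·0.271560) = 0.313207
Denominator: (0.1118)·(0.728440) = 0.081406
L = 0.313207/0.081406 = 3.8475

Final: 3.8475


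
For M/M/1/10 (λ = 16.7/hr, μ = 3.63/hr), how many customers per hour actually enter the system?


ρ = 4.6006; P_K = (1−ρ)ρ^10/(1−ρ^11) = 0.782635
λ_eff = λ(1 − P_K) = 16.7·(1 − 0.782635) = 16.7·0.217365 = 3.6300 /hr

Final: 3.6300 /hr


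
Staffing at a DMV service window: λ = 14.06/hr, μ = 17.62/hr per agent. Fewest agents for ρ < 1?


Stability requires cμ > λ ⇔ c > λ/μ.
λ/μ = 14.06/17.62 = 0.7980
Minimum integer c = ⌊0.7980⌋ + 1 = 1
Check: 1·17.62 = 17.62 > 14.06, while 0·17.62 = 0.00 ≤ 14.06

Final: 1 servers


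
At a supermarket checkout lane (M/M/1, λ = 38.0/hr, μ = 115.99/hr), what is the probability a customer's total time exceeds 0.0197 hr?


W ~ Exponential(μ−λ) for M/M/1.
μ − λ = 115.99 − 38.0 = 77.9900
P(W > t) = e^{−(μ−λ)t} = e^{−1.5364} = 0.215154

Final: 0.215154


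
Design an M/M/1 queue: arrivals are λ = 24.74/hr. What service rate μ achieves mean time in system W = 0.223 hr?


W = 1/(μ−λ) ⇒ μ − λ = 1/W = 1/0.223 = 4.4843
μ = λ + 1/W = 24.74 + 4.4843 = 29.2243 per hr

Final: 29.2243 /hr


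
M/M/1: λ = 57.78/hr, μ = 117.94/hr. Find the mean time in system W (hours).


W = 1/(μ−λ) = 1/(117.94 − 57.78) = 1/60.16 = 0.01662 hr

Final: 0.01662 hr


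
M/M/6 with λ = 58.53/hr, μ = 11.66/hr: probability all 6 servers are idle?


a = λ/μ = 58.53/11.66 = 5.0197; ρ = a/c = 0.8366
Σ_{k=0}^{5} a^k/k! (terms k=0..5) = 1.00000 + 5.01973 + 12.59882 + 21.08088 + 26.45505 + 26.55942 = 92.71390
Tail: a^6/(6!(1−ρ)) = 15998.52124/(720·0.1634) = 136.00376
P₀ = 1/(92.71390 + 136.00376) = 1/228.71766 = 0.004372

Final: 0.004372


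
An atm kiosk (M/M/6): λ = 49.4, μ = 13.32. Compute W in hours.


a = 3.7087; ρ = 0.6181; P₀ = 0.023104
Lq = P₀·a^c·ρ/(c!(1−ρ)²) = 0.35393
Wq = Lq/λ = 0.35393/49.4 = 0.007165 hr
W = Wq + 1/μ = 0.007165 + 0.07508 = 0.08224 hr

Final: 0.08224 hr


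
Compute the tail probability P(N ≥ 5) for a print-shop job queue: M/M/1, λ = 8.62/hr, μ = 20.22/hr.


ρ = 8.62/20.22 = 0.4263
P(N ≥ n) = ρ^n = 0.4263^5 = 0.014081

Final: 0.014081


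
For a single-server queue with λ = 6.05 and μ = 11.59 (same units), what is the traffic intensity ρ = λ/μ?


ρ = λ/μ = 6.05/11.59 = 0.5220

Final: 0.5220


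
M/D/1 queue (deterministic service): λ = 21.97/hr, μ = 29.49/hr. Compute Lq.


ρ = 21.97/29.49 = 0.7450
M/D/1: Lq = ρ²/(2(1−ρ)) = 0.5550/(2·0.2550) = 1.08827

Final: 1.08827


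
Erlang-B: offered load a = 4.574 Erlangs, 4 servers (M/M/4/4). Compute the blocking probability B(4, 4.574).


B(c,a) = (a^c/c!) / Σ_{k=0}^{c} a^k/k!
a^4/4! = 18.237840
Σ terms (k=0..4): 1.00000 + 4.57400 + 10.46074 + 15.94914 + 18.23784 = 50.221716
B = 18.237840/50.221716 = 0.363146

Final: 0.363146


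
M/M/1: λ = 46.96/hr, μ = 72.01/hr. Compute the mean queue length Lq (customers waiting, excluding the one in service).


ρ = 46.96/72.01 = 0.6521
Lq = ρ²/(1−ρ) = 0.4253/0.3479 = 1.2225

Final: 1.2225


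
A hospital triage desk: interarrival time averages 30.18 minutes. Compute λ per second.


λ = 1/(interarrival time) in consistent units.
1 second = 0.0166667 min, so λ = 0.0166667/30.18 = 0.0005522 per second

Final: 0.0005522 /sec


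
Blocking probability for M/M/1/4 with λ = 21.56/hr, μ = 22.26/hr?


ρ = λ/μ = 21.56/22.26 = 0.9686
P_K = (1−ρ)ρ^K/(1−ρ^(K+1)) = (0.03145·0.880024)/(1 − 0.852350)
= 0.027674/0.147650 = 0.187428

Final: 0.187428


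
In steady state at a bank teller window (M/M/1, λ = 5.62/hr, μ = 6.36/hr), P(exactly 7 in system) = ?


ρ = 5.62/6.36 = 0.8836
P_n = (1−ρ)·ρ^n = (1 − 0.8836)·0.8836^7 = 0.1164·0.420682 = 0.048947

Final: 0.048947


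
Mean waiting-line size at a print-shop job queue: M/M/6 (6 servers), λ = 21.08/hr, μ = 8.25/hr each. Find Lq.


a = λ/μ = 2.5552; ρ = a/6 = 0.4259
P₀ = 0.077180
Lq = P₀·a^c·ρ / (c!·(1−ρ)²) = 0.077180·278.29150·0.4259/(720·0.32964)
= 0.03854

Final: 0.03854


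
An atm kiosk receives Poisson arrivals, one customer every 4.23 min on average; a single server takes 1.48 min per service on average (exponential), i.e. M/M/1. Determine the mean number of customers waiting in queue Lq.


λ = 60/4.23 = 14.1844 /hr
μ = 60/1.48 = 40.5405 /hr
ρ = λ/μ = 14.1844/40.5405 = 0.3499
Lq = ρ²/(1−ρ) = 0.1224/0.6501 = 0.1883

Final: 0.1883


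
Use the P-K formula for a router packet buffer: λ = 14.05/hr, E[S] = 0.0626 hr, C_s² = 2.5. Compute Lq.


ρ = λ·E[S] = 14.05·0.0626 = 0.8795
Lq = ρ²(1+C_s²)/(2(1−ρ)) = 0.7736·(1+2.5)/(2·0.1205)
= 0.7736·3.5000/0.2409 = 11.23726

Final: 11.23726


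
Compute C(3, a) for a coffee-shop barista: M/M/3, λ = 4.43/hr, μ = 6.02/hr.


a = λ/μ = 0.7359; ρ = a/3 = 0.2453
P₀ = 0.477408 (from M/M/c formula)
C(c,a) = [a^c/(c!(1−ρ))]·P₀ = [0.39849/(6·0.7547)]·0.477408
= 0.08800·0.477408 = 0.042013

Final: 0.042013


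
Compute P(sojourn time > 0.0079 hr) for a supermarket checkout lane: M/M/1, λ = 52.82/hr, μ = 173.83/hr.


W ~ Exponential(μ−λ) for M/M/1.
μ − λ = 173.83 − 52.82 = 121.0100
P(W > t) = e^{−(μ−λ)t} = e^{−0.9560} = 0.384436

Final: 0.384436


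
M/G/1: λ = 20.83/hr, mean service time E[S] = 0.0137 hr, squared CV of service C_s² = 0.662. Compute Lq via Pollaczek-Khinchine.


ρ = λ·E[S] = 20.83·0.0137 = 0.2854
Lq = ρ²(1+C_s²)/(2(1−ρ)) = 0.08144·(1+0.662)/(2·0.7146)
= 0.08144·1.6620/1.4293 = 0.09470

Final: 0.09470


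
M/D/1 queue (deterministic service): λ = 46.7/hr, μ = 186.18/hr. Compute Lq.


ρ = 46.7/186.18 = 0.2508
M/D/1: Lq = ρ²/(2(1−ρ)) = 0.06292/(2·0.7492) = 0.04199

Final: 0.04199


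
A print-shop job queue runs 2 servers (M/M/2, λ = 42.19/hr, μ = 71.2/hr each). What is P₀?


a = λ/μ = 42.19/71.2 = 0.5926; ρ = a/c = 0.2963
Σ_{k=0}^{1} a^k/k! (terms k=0..1) = 1.00000 + 0.59256 = 1.59256
Tail: a^2/(2!(1−ρ)) = 0.35112/(2·0.7037) = 0.24948
P₀ = 1/(1.59256 + 0.24948) = 1/1.84203 = 0.542879

Final: 0.542879


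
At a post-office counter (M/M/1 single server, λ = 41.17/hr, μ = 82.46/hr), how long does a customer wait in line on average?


ρ = 41.17/82.46 = 0.4993
Wq = ρ/(μ−λ) = 0.4993/(82.46 − 41.17) = 0.4993/41.29 = 0.01209 hr

Final: 0.01209 hr


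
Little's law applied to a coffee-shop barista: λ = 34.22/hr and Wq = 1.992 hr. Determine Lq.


Lq = λWq = 34.22·1.992 = 68.1662

Final: 68.1662


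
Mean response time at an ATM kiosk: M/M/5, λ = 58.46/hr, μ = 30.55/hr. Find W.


a = 1.9136; ρ = 0.3827; P₀ = 0.146683
Lq = P₀·a^c·ρ/(c!(1−ρ)²) = 0.03150
Wq = Lq/λ = 0.03150/58.46 = 0.0005389 hr
W = Wq + 1/μ = 0.0005389 + 0.03273 = 0.03327 hr

Final: 0.03327 hr


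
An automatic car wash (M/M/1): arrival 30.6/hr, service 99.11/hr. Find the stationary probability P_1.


ρ = 30.6/99.11 = 0.3087
P_n = (1−ρ)·ρ^n = (1 − 0.3087)·0.3087^1 = 0.6913·0.308748 = 0.213423

Final: 0.213423


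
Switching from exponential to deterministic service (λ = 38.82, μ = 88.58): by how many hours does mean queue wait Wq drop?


ρ = 38.82/88.58 = 0.4382
Wq(M/M/1) = ρ/(μ−λ) = 0.4382/49.76 = 0.008807 hr
Wq(M/D/1) = ρ/(2(μ−λ)) = 0.004404 hr
Savings = 0.008807 − 0.004404 = 0.004404 hr

Final: 0.004404 hr


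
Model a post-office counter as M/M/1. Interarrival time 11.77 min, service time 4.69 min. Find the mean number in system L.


λ = 60/11.77 = 5.0977 /hr
μ = 60/4.69 = 12.7932 /hr
ρ = λ/μ = 5.0977/12.7932 = 0.3985
L = ρ/(1−ρ) = 0.3985/0.6015 = 0.6624

Final: 0.6624


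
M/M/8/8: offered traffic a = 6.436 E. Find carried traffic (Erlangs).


B(8,6.436) = 0.146446 (Erlang-B)
Carried load = a(1 − B) = 6.436·(1 − 0.146446) = 6.436·0.853554 = 5.4935 E

Final: 5.4935 Erlangs


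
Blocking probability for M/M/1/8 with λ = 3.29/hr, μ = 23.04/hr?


ρ = λ/μ = 3.29/23.04 = 0.1428
P_K = (1−ρ)ρ^K/(1−ρ^(K+1)) = (0.8572·0.0000001729)/(1 − 0.00000002468)
= 0.0000001482/1.000000 = 0.0000001482

Final: 0.0000001482


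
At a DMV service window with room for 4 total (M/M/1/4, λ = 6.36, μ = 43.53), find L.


ρ = 6.36/43.53 = 0.1461
L = ρ[1 − (K+1)ρ^K + Kρ^(K+1)] / [(1−ρ)(1−ρ^(K+1))]
Numerator: 0.1461·(1 − 5·0.0004557 + 4·0.00006658) = 0.145812
Denominator: (0.8539)·(0.999933) = 0.853837
L = 0.145812/0.853837 = 0.1708

Final: 0.1708


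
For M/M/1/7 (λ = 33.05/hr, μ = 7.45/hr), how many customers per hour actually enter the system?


ρ = 4.4362; P_K = (1−ρ)ρ^7/(1−ρ^8) = 0.774589
λ_eff = λ(1 − P_K) = 33.05·(1 − 0.774589) = 33.05·0.225411 = 7.4498 /hr

Final: 7.4498 /hr


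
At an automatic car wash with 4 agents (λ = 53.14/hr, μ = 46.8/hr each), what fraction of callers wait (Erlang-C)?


a = λ/μ = 1.1355; ρ = a/4 = 0.2839
P₀ = 0.320428 (from M/M/c formula)
C(c,a) = [a^c/(c!(1−ρ))]·P₀ = [1.66227/(24·0.7161)]·0.320428
= 0.09672·0.320428 = 0.030991

Final: 0.030991


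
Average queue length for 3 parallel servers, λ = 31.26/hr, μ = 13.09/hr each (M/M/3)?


a = λ/μ = 2.3881; ρ = a/3 = 0.7960
P₀ = 0.057578
Lq = P₀·a^c·ρ / (c!·(1−ρ)²) = 0.057578·13.61909·0.7960/(6·0.04160)
= 2.50056

Final: 2.50056


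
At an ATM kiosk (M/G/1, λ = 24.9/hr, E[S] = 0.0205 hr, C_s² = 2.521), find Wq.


ρ = λ·E[S] = 24.9·0.0205 = 0.5104
E[S²] = E[S]²(1+C_s²) = 0.0205²·(1+2.521) = 0.001480
Wq = λ·E[S²]/(2(1−ρ)) = 24.9·0.001480/(2·0.4896) = 0.03763 hr

Final: 0.03763 hr


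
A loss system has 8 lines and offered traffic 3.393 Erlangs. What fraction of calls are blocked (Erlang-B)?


B(c,a) = (a^c/c!) / Σ_{k=0}^{c} a^k/k!
a^8/8! = 0.435663
Σ terms (k=0..8): 1.00000 + 3.39300 + 5.75622 + 6.51029 + 5.52235 + 3.74747 + 2.11919 + 1.02720 + 0.43566 = 29.511397
B = 0.435663/29.511397 = 0.014763

Final: 0.014763


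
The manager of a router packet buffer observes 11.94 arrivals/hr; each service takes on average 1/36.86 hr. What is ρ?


ρ = λ/μ = 11.94/36.86 = 0.3239

Final: 0.3239


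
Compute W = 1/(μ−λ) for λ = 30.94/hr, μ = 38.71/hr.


W = 1/(μ−λ) = 1/(38.71 − 30.94) = 1/7.77 = 0.1287 hr

Final: 0.1287 hr


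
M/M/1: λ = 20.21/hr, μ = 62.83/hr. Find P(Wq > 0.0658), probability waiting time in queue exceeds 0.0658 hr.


ρ = 20.21/62.83 = 0.3217
P(Wq > t) = ρ·e^{−(μ−λ)t} = 0.3217·e^{−2.8044}
= 0.3217·0.060543 = 0.019474

Final: 0.019474


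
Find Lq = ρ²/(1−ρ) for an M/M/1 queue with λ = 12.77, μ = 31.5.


ρ = 12.77/31.5 = 0.4054
Lq = ρ²/(1−ρ) = 0.1643/0.5946 = 0.2764

Final: 0.2764


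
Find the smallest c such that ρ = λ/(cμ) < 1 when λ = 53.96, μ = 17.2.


Stability requires cμ > λ ⇔ c > λ/μ.
λ/μ = 53.96/17.2 = 3.1372
Minimum integer c = ⌊3.1372⌋ + 1 = 4
Check: 4·17.2 = 68.80 > 53.96, while 3·17.2 = 51.60 ≤ 53.96

Final: 4 servers


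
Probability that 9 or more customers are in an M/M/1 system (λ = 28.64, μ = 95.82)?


ρ = 28.64/95.82 = 0.2989
P(N ≥ n) = ρ^n = 0.2989^9 = 0.00001904

Final: 0.00001904


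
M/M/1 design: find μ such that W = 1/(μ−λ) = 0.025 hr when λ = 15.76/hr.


W = 1/(μ−λ) ⇒ μ − λ = 1/W = 1/0.025 = 40.0000
μ = λ + 1/W = 15.76 + 40.0000 = 55.7600 per hr

Final: 55.7600 /hr


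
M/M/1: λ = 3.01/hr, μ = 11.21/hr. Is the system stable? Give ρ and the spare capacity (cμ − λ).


Total capacity cμ = 1·11.21 = 11.21/hr
ρ = λ/(cμ) = 3.01/11.21 = 0.2685
Stable ⇔ ρ < 1: YES
Spare capacity = cμ − λ = 11.21 − 3.01 = 8.20/hr

Final: ρ = 0.2685; stable; margin = 8.20/hr


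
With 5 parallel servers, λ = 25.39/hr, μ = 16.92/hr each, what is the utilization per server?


ρ = λ/(cμ) = 25.39/(5·16.92) = 25.39/84.60 = 0.3001

Final: 0.3001


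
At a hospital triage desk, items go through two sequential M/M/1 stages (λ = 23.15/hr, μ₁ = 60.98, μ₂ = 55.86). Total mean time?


Each node sees arrival rate λ = 23.15/hr (tandem ⇒ throughput preserved).
W₁ = 1/(μ₁−λ) = 1/(60.98−23.15) = 0.02643 hr
W₂ = 1/(μ₂−λ) = 1/(55.86−23.15) = 0.03057 hr
W_total = W₁ + W₂ = 0.02643 + 0.03057 = 0.05701 hr

Final: 0.05701 hr


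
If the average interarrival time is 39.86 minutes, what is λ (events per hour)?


λ = 1/(interarrival time) in consistent units.
1 hour = 60 min, so λ = 60/39.86 = 1.5053 per hour

Final: 1.5053 /hr


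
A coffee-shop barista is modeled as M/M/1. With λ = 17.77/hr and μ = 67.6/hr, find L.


ρ = λ/μ = 17.77/67.6 = 0.2629
L = ρ/(1−ρ) = 0.2629/(1 − 0.2629) = 0.2629/0.7371 = 0.3566

Final: 0.3566


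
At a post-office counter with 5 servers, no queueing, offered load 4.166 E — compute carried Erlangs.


B(5,4.166) = 0.213839 (Erlang-B)
Carried load = a(1 − B) = 4.166·(1 − 0.213839) = 4.166·0.786161 = 3.2751 E

Final: 3.2751 Erlangs


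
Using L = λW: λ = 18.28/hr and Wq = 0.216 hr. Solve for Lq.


Lq = λWq = 18.28·0.216 = 3.9485

Final: 3.9485


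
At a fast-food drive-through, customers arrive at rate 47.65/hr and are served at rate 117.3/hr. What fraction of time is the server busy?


ρ = λ/μ = 47.65/117.3 = 0.4062

Final: 0.4062


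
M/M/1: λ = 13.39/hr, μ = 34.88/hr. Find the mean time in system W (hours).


W = 1/(μ−λ) = 1/(34.88 − 13.39) = 1/21.49 = 0.04653 hr

Final: 0.04653 hr


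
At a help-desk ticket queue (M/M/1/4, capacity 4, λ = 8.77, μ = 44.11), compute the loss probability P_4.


ρ = λ/μ = 8.77/44.11 = 0.1988
P_K = (1−ρ)ρ^K/(1−ρ^(K+1)) = (0.8012·0.001563)/(1 − 0.0003107)
= 0.001252/0.999689 = 0.001252

Final: 0.001252


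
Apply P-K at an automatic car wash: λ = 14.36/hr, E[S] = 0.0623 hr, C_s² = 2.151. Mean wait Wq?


ρ = λ·E[S] = 14.36·0.0623 = 0.8946
E[S²] = E[S]²(1+C_s²) = 0.0623²·(1+2.151) = 0.012230
Wq = λ·E[S²]/(2(1−ρ)) = 14.36·0.012230/(2·0.1054) = 0.83334 hr

Final: 0.83334 hr


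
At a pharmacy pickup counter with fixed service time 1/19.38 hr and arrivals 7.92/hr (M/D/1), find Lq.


ρ = 7.92/19.38 = 0.4087
M/D/1: Lq = ρ²/(2(1−ρ)) = 0.1670/(2·0.5913) = 0.14122

Final: 0.14122


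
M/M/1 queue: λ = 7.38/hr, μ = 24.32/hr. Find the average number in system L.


ρ = λ/μ = 7.38/24.32 = 0.3035
L = ρ/(1−ρ) = 0.3035/(1 − 0.3035) = 0.3035/0.6965 = 0.4357

Final: 0.4357


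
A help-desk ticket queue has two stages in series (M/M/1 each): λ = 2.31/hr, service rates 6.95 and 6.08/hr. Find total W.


Each node sees arrival rate λ = 2.31/hr (tandem ⇒ throughput preserved).
W₁ = 1/(μ₁−λ) = 1/(6.95−2.31) = 0.21552 hr
W₂ = 1/(μ₂−λ) = 1/(6.08−2.31) = 0.26525 hr
W_total = W₁ + W₂ = 0.21552 + 0.26525 = 0.48077 hr

Final: 0.48077 hr


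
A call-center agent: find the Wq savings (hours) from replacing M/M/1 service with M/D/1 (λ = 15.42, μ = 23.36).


ρ = 15.42/23.36 = 0.6601
Wq(M/M/1) = ρ/(μ−λ) = 0.6601/7.94 = 0.08314 hr
Wq(M/D/1) = ρ/(2(μ−λ)) = 0.04157 hr
Savings = 0.08314 − 0.04157 = 0.04157 hr

Final: 0.04157 hr


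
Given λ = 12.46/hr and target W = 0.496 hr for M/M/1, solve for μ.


W = 1/(μ−λ) ⇒ μ − λ = 1/W = 1/0.496 = 2.0161
μ = λ + 1/W = 12.46 + 2.0161 = 14.4761 per hr

Final: 14.4761 /hr


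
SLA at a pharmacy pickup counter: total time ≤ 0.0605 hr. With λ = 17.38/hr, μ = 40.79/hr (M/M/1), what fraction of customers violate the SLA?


W ~ Exponential(μ−λ) for M/M/1.
μ − λ = 40.79 − 17.38 = 23.4100
P(W > t) = e^{−(μ−λ)t} = e^{−1.4163} = 0.242609

Final: 0.242609


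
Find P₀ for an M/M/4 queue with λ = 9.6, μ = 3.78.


a = λ/μ = 9.6/3.78 = 2.5397; ρ = a/c = 0.6349
Σ_{k=0}^{3} a^k/k! (terms k=0..3) = 1.00000 + 2.53968 + 3.22499 + 2.73015 = 9.49483
Tail: a^4/(4!(1−ρ)) = 41.60234/(24·0.3651) = 4.74809
P₀ = 1/(9.49483 + 4.74809) = 1/14.24292 = 0.070210

Final: 0.070210


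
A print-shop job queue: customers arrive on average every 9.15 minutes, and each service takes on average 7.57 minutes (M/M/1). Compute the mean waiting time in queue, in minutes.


λ = 60/9.15 = 6.5574 /hr
μ = 60/7.57 = 7.9260 /hr
ρ = λ/μ = 6.5574/7.9260 = 0.8273
Wq = ρ/(μ−λ) = 0.8273/(7.9260−6.5574) = 0.60448 hr
In minutes: 0.60448·60 = 36.269 min

Final: 36.269 min


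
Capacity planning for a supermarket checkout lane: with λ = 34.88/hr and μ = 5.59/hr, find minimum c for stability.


Stability requires cμ > λ ⇔ c > λ/μ.
λ/μ = 34.88/5.59 = 6.2397
Minimum integer c = ⌊6.2397⌋ + 1 = 7
Check: 7·5.59 = 39.13 > 34.88, while 6·5.59 = 33.54 ≤ 34.88

Final: 7 servers


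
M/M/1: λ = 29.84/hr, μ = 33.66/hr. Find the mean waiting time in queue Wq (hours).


ρ = 29.84/33.66 = 0.8865
Wq = ρ/(μ−λ) = 0.8865/(33.66 − 29.84) = 0.8865/3.82 = 0.2321 hr

Final: 0.2321 hr


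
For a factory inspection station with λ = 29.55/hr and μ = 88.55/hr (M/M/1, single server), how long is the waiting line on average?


ρ = 29.55/88.55 = 0.3337
Lq = ρ²/(1−ρ) = 0.1114/0.6663 = 0.1671

Final: 0.1671


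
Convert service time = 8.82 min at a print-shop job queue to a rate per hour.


μ = 1/(service time) in consistent units.
1 hour = 60 min, so μ = 60/8.82 = 6.8027 per hour

Final: 6.8027 /hr


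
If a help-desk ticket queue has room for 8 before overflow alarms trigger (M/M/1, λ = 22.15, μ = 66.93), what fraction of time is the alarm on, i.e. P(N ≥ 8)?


ρ = 22.15/66.93 = 0.3309
P(N ≥ n) = ρ^n = 0.3309^8 = 0.0001439

Final: 0.0001439


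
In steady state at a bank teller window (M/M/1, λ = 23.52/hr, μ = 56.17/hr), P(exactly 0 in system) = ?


ρ = 23.52/56.17 = 0.4187
P_n = (1−ρ)·ρ^n = (1 − 0.4187)·0.4187^0 = 0.5813·1.000000 = 0.581271

Final: 0.581271


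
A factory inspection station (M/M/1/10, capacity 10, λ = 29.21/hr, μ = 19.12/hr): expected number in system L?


ρ = 29.21/19.12 = 1.5277
L = ρ[1 − (K+1)ρ^K + Kρ^(K+1)] / [(1−ρ)(1−ρ^(K+1))]
Numerator: 1.5277·(1 − 11·69.252697 + 10·105.798707) = 454.049594
Denominator: (-0.5277)·(-104.798707) = 55.304338
L = 454.049594/55.304338 = 8.2100

Final: 8.2100


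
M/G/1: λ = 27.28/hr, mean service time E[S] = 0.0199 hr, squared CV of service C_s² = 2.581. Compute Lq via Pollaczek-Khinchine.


ρ = λ·E[S] = 27.28·0.0199 = 0.5429
Lq = ρ²(1+C_s²)/(2(1−ρ)) = 0.2947·(1+2.581)/(2·0.4571)
= 0.2947·3.5810/0.9143 = 1.15433

Final: 1.15433


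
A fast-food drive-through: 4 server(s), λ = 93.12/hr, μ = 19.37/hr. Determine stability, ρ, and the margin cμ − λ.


Total capacity cμ = 4·19.37 = 77.48/hr
ρ = λ/(cμ) = 93.12/77.48 = 1.2019
Stable ⇔ ρ < 1: NO
Spare capacity = cμ − λ = 77.48 − 93.12 = -15.64/hr

Final: ρ = 1.2019; unstable; margin = -15.64/hr


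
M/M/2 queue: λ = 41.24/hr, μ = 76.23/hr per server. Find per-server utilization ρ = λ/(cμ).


ρ = λ/(cμ) = 41.24/(2·76.23) = 41.24/152.46 = 0.2705

Final: 0.2705


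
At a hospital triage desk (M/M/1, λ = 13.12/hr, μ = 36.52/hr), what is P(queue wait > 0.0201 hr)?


ρ = 13.12/36.52 = 0.3593
P(Wq > t) = ρ·e^{−(μ−λ)t} = 0.3593·e^{−0.4703}
= 0.3593·0.624790 = 0.224459

Final: 0.224459


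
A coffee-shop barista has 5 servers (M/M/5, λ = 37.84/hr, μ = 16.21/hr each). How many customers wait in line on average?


a = λ/μ = 2.3344; ρ = a/5 = 0.4669
P₀ = 0.095240
Lq = P₀·a^c·ρ / (c!·(1−ρ)²) = 0.095240·69.31713·0.4669/(120·0.28423)
= 0.09037

Final: 0.09037


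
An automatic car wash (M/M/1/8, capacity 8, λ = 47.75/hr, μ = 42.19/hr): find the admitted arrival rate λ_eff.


ρ = 1.1318; P_K = (1−ρ)ρ^8/(1−ρ^9) = 0.173323
λ_eff = λ(1 − P_K) = 47.75·(1 − 0.173323) = 47.75·0.826677 = 39.4739 /hr

Final: 39.4739 /hr


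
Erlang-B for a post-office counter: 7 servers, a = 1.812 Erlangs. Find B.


B(c,a) = (a^c/c!) / Σ_{k=0}^{c} a^k/k!
a^7/7! = 0.012726
Σ terms (k=0..7): 1.00000 + 1.81200 + 1.64167 + 0.99157 + 0.44918 + 0.16278 + 0.04916 + 0.01273 = 6.119092
B = 0.012726/6.119092 = 0.002080

Final: 0.002080


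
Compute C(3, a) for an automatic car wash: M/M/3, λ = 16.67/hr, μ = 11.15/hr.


a = λ/μ = 1.4951; ρ = a/3 = 0.4984
P₀ = 0.211731 (from M/M/c formula)
C(c,a) = [a^c/(c!(1−ρ))]·P₀ = [3.34181/(6·0.5016)]·0.211731
= 1.11029·0.211731 = 0.235082

Final: 0.235082


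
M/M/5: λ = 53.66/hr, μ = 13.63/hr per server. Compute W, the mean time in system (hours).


a = 3.9369; ρ = 0.7874; P₀ = 0.014299
Lq = P₀·a^c·ρ/(c!(1−ρ)²) = 1.96287
Wq = Lq/λ = 1.96287/53.66 = 0.03658 hr
W = Wq + 1/μ = 0.03658 + 0.07337 = 0.10995 hr

Final: 0.10995 hr


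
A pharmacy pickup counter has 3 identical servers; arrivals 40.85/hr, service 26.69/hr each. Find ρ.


ρ = λ/(cμ) = 40.85/(3·26.69) = 40.85/80.07 = 0.5102

Final: 0.5102


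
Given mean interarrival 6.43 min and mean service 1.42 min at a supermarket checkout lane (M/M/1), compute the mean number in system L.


λ = 60/6.43 = 9.3313 /hr
μ = 60/1.42 = 42.2535 /hr
ρ = λ/μ = 9.3313/42.2535 = 0.2208
L = ρ/(1−ρ) = 0.2208/0.7792 = 0.2834

Final: 0.2834


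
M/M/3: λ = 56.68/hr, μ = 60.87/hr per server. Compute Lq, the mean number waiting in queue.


a = λ/μ = 0.9312; ρ = a/3 = 0.3104
P₀ = 0.390651
Lq = P₀·a^c·ρ / (c!·(1−ρ)²) = 0.390651·0.80738·0.3104/(6·0.47556)
= 0.03431

Final: 0.03431


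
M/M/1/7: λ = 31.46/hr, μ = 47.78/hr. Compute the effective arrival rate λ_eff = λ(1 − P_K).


ρ = 0.6584; P_K = (1−ρ)ρ^7/(1−ρ^8) = 0.018997
λ_eff = λ(1 − P_K) = 31.46·(1 − 0.018997) = 31.46·0.981003 = 30.8624 /hr

Final: 30.8624 /hr


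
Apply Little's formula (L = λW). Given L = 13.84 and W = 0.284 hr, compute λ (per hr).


λ = L/W = 13.84/0.284 = 48.7324 /hr

Final: 48.7324 /hr


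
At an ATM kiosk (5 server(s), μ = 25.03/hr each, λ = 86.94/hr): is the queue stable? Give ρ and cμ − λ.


Total capacity cμ = 5·25.03 = 125.15/hr
ρ = λ/(cμ) = 86.94/125.15 = 0.6947
Stable ⇔ ρ < 1: YES
Spare capacity = cμ − λ = 125.15 − 86.94 = 38.21/hr

Final: ρ = 0.6947; stable; margin = 38.21/hr


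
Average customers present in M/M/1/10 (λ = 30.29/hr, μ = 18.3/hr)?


ρ = 30.29/18.3 = 1.6552
L = ρ[1 − (K+1)ρ^K + Kρ^(K+1)] / [(1−ρ)(1−ρ^(K+1))]
Numerator: 1.6552·(1 − 11·154.341187 + 10·255.464183) = 1419.970001
Denominator: (-0.6552)·(-254.464183) = 166.722708
L = 1419.970001/166.722708 = 8.5170

Final: 8.5170


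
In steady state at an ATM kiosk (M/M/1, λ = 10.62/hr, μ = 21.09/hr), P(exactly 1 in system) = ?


ρ = 10.62/21.09 = 0.5036
P_n = (1−ρ)·ρ^n = (1 − 0.5036)·0.5036^1 = 0.4964·0.503556 = 0.249987

Final: 0.249987


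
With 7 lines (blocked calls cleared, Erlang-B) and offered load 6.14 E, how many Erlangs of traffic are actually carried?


B(7,6.14) = 0.194154 (Erlang-B)
Carried load = a(1 − B) = 6.14·(1 − 0.194154) = 6.14·0.805846 = 4.9479 E

Final: 4.9479 Erlangs


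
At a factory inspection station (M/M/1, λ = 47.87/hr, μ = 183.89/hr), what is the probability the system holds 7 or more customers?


ρ = 47.87/183.89 = 0.2603
P(N ≥ n) = ρ^n = 0.2603^7 = 0.00008101

Final: 0.00008101


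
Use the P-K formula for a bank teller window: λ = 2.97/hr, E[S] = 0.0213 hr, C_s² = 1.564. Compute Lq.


ρ = λ·E[S] = 2.97·0.0213 = 0.06326
Lq = ρ²(1+C_s²)/(2(1−ρ)) = 0.004002·(1+1.564)/(2·0.9367)
= 0.004002·2.5640/1.8735 = 0.005477

Final: 0.005477
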